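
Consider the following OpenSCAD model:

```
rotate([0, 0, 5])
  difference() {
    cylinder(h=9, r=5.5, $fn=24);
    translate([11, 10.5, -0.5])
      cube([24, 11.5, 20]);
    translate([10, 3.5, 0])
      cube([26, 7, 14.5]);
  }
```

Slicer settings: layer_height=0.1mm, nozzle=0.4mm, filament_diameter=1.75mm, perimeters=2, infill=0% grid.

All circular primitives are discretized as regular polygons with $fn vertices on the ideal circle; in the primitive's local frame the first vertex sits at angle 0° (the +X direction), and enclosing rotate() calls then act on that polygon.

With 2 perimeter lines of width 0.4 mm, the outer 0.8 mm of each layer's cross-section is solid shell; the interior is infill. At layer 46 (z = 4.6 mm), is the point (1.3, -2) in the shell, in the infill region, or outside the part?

At z = 4.6 mm: the r=5.5 cylinder gives a regular 24-gon of circumradius 5.5 (constant along its height); the 24×11.5 cube at (11, 10.5) contributes its full rectangle; the cube at (10, 3.5) (footprint 26×7) is included at this height; Taking the first minus the rest: starting from the r=5.5 cylinder, the 24×11.5 cube at (11, 10.5) misses the remaining region (no effect); the 26×7 cube at (10, 3.5) misses the remaining region (no effect) — 1 connected region; (whole slice rotated 5° about Z — lengths, areas and connectivity unchanged). Overall, the cross-section is a single solid region. Undo the 5° rotation: the query point maps to (1.121, -2.106) in the un-rotated model frame. The nearest boundary edge runs (2.75, -4.76)→(1.42, -5.31); distance from the point to it = 3.08 mm. The point is inside the cross-section and 3.08 mm from the nearest boundary — more than the 0.8 mm shell width (2 × 0.4), so it's in the infill interior.

infill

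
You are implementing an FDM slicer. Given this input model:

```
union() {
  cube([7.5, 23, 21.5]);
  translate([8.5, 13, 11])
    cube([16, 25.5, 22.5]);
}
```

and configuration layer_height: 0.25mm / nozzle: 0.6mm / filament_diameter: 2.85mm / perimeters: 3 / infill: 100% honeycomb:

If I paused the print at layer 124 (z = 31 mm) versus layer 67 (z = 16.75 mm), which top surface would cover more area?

Layer 124 (z = 31): the cube does not reach this height (z outside [0, 21.5]); the cube at (8.5, 13) (footprint 16×25.5) is included at this height (area 408.00 mm²); Taking the union: only the 16×25.5 cube at (8.5, 13) is present, so the union is just that shape — area = 408.00 mm². So its area = 408.00 mm². Layer 67 (z = 16.75): the 7.5×23 cube contributes its full rectangle (area 172.50 mm²); the cube at (8.5, 13) (footprint 16×25.5) is included at this height (area 408.00 mm²); Combining (union): the 2 present regions are separate (no shared area or edge), so areas and boundary lengths simply add and each stays a separate island — area = 580.50 mm². So its area = 580.50 mm². Layer 67 is larger (580.50 vs 408.00 mm²).

layer 67 (z = 16.75 mm)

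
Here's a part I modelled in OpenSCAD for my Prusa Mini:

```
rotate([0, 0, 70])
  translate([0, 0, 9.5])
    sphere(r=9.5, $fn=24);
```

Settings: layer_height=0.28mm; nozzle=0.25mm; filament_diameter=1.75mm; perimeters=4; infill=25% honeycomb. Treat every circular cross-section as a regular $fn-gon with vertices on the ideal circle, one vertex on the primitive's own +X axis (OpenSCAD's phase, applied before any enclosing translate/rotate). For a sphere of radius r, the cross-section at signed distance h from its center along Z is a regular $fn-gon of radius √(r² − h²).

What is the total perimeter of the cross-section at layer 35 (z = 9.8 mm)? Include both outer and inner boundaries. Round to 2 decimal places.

59.49 mm

At z = 9.8 mm: the sphere: section is a regular 24-gon, circumradius = √(r²−h²) = √(9.5²−0.3²) = 9.495 (perimeter = 2·24·9.495·sin(180°/24) = 59.49 mm); (rotated 70° about Z; rotation is an isometry so areas/perimeters/island counts are preserved). Overall, the cross-section is a single solid region. Total boundary length (outer) = 59.49 mm.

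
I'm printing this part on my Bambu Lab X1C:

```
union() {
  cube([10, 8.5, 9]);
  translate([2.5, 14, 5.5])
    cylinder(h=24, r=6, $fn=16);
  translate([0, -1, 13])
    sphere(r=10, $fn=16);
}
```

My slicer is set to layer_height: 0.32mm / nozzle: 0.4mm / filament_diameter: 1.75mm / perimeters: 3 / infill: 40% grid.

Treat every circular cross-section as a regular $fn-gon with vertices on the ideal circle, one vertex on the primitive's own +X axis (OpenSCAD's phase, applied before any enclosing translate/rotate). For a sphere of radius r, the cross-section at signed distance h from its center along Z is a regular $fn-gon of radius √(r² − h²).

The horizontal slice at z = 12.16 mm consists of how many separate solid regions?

At z = 12.16 mm: the cube is absent (z outside [0, 9]); the r=6 cylinder at (2.5, 14) contributes a regular 16-gon of circumradius 6; the sphere at (0, -1): section is a regular 16-gon, circumradius = √(r²−h²) = √(10²−0.84²) = 9.965; Taking the union: the regions partially overlap (shared area 1.51 mm²), so overlapping operands fuse into one piece — 1 connected region. The result has 1 disconnected region.

1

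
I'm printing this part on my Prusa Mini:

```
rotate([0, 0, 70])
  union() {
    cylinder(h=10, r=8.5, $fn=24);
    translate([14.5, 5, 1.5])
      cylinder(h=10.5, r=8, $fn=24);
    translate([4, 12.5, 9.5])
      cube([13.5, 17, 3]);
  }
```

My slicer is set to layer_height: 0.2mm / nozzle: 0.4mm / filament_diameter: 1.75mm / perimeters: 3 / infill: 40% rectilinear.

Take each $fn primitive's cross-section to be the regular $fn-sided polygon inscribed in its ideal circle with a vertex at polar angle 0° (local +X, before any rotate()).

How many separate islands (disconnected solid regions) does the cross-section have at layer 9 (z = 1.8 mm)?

At z = 1.8 mm: the r=8.5 cylinder gives a regular 24-gon of circumradius 8.5 (constant along its height); the cylinder at (14.5, 5): section is a regular 24-gon, circumradius r=8; the cube at (4, 12.5) is absent (z outside [9.5, 12.5]); Taking the union: the regions partially overlap (shared area 4.17 mm²), so overlapping operands fuse into one piece — 1 connected region; (whole slice rotated 70° about Z — lengths, areas and connectivity unchanged). Overall, the cross-section is a single solid region. Island count = 1.

1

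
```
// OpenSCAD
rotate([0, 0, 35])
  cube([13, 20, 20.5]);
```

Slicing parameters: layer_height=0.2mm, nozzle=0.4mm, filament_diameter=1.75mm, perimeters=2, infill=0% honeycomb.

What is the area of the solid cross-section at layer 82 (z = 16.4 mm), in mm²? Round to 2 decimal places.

At z = 16.4 mm: the cube (footprint 13×20) is included at this height (area 260.00 mm²); (rotated 35° about Z; rotation is an isometry so areas/perimeters/island counts are preserved). Overall, the cross-section is a single solid region. Net area = 260.00 mm².

260.00 mm²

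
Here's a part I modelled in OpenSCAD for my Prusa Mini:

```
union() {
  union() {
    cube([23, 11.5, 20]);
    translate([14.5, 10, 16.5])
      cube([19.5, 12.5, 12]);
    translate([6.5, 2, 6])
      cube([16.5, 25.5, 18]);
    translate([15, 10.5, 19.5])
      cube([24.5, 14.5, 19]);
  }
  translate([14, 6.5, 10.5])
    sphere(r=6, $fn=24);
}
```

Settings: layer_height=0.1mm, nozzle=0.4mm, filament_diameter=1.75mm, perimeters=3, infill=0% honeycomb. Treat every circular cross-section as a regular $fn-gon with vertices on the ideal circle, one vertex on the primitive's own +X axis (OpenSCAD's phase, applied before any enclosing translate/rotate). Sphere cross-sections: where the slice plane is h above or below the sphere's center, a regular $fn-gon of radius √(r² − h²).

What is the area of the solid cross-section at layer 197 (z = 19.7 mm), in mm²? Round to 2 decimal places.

773.25 mm²

At z = 19.7 mm: the 23×11.5 cube contributes its full rectangle (area 264.50 mm²); the 19.5×12.5 cube at (14.5, 10) contributes its full rectangle (area 243.75 mm²); the cube at (6.5, 2) (footprint 16.5×25.5) is included at this height (area 420.75 mm²); the cube at (15, 10.5) is present — its section is the full 24.5×14.5 rectangle (area 355.25 mm²); Combining (union): the regions partially overlap — summed areas 1284.25 mm² minus the doubly-counted overlap 511.00 mm² gives 773.25 mm² — area = 773.25 mm²; the sphere at (14, 6.5) does not reach this height (|z−center|=9.200 > r=6); Merging all regions: only the result so far is present, so the union is just that shape — area = 773.25 mm². Overall, the cross-section is a single solid region. Net area = 773.25 mm².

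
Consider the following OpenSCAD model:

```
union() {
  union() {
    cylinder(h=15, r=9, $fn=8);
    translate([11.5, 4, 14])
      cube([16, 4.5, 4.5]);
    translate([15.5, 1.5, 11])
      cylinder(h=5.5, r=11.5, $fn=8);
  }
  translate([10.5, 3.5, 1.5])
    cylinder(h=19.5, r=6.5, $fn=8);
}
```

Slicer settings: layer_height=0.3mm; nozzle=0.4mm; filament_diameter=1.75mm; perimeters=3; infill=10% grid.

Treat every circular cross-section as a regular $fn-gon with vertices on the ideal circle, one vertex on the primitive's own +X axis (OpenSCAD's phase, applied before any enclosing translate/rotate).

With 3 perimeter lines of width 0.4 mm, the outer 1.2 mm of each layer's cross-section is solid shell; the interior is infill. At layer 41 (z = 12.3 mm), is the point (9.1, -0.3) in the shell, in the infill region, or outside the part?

At z = 12.3 mm: the r=9 cylinder gives a regular 8-gon of circumradius 9 (constant along its height); the cube at (11.5, 4) is not intersected at this z (z outside [14, 18.5]); the r=11.5 cylinder at (15.5, 1.5) contributes a regular 8-gon of circumradius 11.5; Combining (union): the regions partially overlap (shared area 29.66 mm²), so overlapping operands fuse into one piece — 1 connected region; the r=6.5 cylinder at (10.5, 3.5) contributes a regular 8-gon of circumradius 6.5; Merging all regions: the regions partially overlap (shared area 118.12 mm²), so overlapping operands fuse into one piece — 1 connected region. Overall, the cross-section is a single solid region. The nearest boundary edge runs (7.37, -6.63)→(6.81, -5.29); distance from the point to it = 5.49 mm. The point is inside the cross-section and 5.49 mm from the nearest boundary — more than the 1.2 mm shell width (3 × 0.4), so it's in the infill interior.

infill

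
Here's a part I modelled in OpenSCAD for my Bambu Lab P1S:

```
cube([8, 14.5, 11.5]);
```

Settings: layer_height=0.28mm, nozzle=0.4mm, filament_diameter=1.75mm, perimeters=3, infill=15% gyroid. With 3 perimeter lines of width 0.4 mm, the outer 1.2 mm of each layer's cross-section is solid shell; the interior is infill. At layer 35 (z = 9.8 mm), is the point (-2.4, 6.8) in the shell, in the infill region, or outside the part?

outside

At z = 9.8 mm: the cube (footprint 8×14.5) is included at this height. Overall, the cross-section is a single solid region. The nearest boundary edge runs (0.00, 14.50)→(0.00, 0.00); distance from the point to it = 2.40 mm. The point is not inside any of the regions above, so it lies outside the cross-section (2.40 mm from the nearest boundary).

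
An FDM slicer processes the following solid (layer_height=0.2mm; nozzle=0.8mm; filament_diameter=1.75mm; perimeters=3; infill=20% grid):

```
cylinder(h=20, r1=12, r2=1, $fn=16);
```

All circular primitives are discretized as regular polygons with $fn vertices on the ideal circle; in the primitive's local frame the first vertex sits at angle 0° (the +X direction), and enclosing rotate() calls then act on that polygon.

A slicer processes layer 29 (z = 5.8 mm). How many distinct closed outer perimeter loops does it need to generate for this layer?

At z = 5.8 mm: the cone contributes a regular 16-gon of circumradius 8.810 (interpolated between r1=12 and r2=1 at t=0.290). The result has 1 disconnected region.

1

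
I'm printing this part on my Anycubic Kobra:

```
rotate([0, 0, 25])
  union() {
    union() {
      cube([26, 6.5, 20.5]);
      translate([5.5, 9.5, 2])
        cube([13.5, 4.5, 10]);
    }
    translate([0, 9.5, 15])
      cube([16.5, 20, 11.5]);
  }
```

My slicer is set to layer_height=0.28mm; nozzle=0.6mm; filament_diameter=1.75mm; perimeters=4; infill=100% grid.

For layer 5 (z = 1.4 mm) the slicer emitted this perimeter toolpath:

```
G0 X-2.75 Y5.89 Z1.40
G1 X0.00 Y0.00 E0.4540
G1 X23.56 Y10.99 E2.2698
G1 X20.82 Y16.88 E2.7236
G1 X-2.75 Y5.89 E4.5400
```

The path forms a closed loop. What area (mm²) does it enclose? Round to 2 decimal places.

Apply the shoelace formula to the sequence of (X, Y) vertices; enclosed area = 168.97 mm².

168.97 mm²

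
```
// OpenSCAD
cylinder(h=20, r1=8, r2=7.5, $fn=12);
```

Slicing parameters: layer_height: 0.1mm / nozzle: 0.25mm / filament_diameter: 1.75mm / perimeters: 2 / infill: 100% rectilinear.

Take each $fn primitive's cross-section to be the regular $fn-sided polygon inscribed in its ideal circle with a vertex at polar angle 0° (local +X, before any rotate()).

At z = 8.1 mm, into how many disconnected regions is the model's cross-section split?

At z = 8.1 mm: the cone contributes a regular 12-gon of circumradius 7.798 (interpolated between r1=8 and r2=7.5 at t=0.405). The result has 1 disconnected region.

1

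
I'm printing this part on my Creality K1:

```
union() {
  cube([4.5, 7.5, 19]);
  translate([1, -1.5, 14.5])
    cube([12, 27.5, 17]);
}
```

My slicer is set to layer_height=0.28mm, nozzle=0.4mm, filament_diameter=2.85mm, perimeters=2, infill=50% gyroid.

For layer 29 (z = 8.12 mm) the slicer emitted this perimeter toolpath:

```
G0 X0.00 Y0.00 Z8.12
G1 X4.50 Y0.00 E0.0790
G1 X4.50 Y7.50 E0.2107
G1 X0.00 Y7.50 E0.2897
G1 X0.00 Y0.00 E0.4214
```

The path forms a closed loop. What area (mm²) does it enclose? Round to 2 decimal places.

Apply the shoelace formula to the sequence of (X, Y) vertices; enclosed area = 33.75 mm².

33.75 mm²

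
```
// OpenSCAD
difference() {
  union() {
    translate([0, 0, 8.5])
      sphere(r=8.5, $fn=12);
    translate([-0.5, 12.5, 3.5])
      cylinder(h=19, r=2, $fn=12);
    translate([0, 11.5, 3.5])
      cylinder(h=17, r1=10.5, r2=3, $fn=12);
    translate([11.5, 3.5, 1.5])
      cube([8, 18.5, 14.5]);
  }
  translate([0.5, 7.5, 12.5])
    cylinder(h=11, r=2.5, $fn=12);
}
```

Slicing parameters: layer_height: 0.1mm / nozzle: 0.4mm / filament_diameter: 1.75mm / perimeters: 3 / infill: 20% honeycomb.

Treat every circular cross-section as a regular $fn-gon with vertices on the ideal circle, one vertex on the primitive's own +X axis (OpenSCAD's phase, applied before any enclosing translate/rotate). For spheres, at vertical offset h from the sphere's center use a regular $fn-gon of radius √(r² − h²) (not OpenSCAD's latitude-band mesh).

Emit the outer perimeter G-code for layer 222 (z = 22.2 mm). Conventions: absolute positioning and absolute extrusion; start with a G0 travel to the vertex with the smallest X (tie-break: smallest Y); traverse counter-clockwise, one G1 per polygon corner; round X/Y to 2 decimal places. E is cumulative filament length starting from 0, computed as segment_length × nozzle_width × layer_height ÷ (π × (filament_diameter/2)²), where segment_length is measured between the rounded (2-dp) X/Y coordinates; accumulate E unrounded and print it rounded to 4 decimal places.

At z = 22.2 mm: the sphere is absent (|z−center|=13.700 > r=8.5); the r=2 cylinder at (-0.5, 12.5) contributes a regular 12-gon of circumradius 2; the cone at (0, 11.5) is not intersected at this z (z outside [3.5, 20.5]); the cube at (11.5, 3.5) is absent (z outside [1.5, 16]); Combining (union): only the r=2 cylinder at (-0.5, 12.5) is present, so the union is just that shape — 1 connected region; the r=2.5 cylinder at (0.5, 7.5) contributes a regular 12-gon of circumradius 2.5; Taking the first minus the rest: starting from the result so far, the r=2.5 cylinder at (0.5, 7.5) misses the remaining region (no effect) — 1 connected region. The outline is a single polygon with 12 vertices. Extrusion per mm of travel: 0.4 × 0.1 / (π × 0.875²) = 0.016630. Accumulating E over each segment gives final E = 0.2065.

G0 X-2.50 Y12.50 Z22.20
G1 X-2.23 Y11.50 E0.0172
G1 X-1.50 Y10.77 E0.0344
G1 X-0.50 Y10.50 E0.0516
G1 X0.50 Y10.77 E0.0688
G1 X1.23 Y11.50 E0.0860
G1 X1.50 Y12.50 E0.1032
G1 X1.23 Y13.50 E0.1205
G1 X0.50 Y14.23 E0.1376
G1 X-0.50 Y14.50 E0.1549
G1 X-1.50 Y14.23 E0.1721
G1 X-2.23 Y13.50 E0.1893
G1 X-2.50 Y12.50 E0.2065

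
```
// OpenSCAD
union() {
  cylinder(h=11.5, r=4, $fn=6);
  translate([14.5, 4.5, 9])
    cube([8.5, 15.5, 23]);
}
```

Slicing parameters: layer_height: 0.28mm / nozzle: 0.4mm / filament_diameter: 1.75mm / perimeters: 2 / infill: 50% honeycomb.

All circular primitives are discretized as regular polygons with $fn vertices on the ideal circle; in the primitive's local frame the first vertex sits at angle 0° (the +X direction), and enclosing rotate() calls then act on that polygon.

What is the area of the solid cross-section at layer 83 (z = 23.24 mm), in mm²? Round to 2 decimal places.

At z = 23.24 mm: the cylinder is not intersected at this z (z outside [0, 11.5]); the cube at (14.5, 4.5) is present — its section is the full 8.5×15.5 rectangle (area 131.75 mm²); Merging all regions: only the 8.5×15.5 cube at (14.5, 4.5) is present, so the union is just that shape — area = 131.75 mm². Overall, the cross-section is a single solid region. Net area = 131.75 mm².

131.75 mm²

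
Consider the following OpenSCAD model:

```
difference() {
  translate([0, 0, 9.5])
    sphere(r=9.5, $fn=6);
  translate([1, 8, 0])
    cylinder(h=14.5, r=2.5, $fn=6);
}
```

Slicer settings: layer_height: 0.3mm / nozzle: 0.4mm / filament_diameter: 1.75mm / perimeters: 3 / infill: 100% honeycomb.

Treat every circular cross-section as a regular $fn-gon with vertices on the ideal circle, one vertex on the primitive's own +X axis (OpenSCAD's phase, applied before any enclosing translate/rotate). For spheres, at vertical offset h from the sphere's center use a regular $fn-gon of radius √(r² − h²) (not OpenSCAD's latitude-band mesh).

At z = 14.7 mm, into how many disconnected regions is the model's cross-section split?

At z = 14.7 mm: the r=9.5 sphere contributes a regular 6-gon of circumradius √(9.5²−5.2²) = 7.950; the cylinder at (1, 8) is absent (z outside [0, 14.5]); Subtracting the remaining from the first: none of the subtracted shapes is present at this height, so the r=9.5 sphere is unchanged — 1 connected region. The result has 1 disconnected region.

1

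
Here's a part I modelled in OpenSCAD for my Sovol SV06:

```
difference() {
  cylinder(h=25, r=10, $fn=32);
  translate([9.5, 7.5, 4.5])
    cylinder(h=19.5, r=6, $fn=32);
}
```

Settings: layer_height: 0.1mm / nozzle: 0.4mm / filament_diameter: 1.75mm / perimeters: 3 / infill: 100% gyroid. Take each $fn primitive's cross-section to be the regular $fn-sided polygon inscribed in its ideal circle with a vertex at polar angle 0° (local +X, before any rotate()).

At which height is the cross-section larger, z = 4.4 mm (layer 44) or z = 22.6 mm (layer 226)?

Layer 44 (z = 4.4): the r=10 cylinder contributes a regular 32-gon of circumradius 10 (area = (32/2)·10.000²·sin(360°/32) = 312.14 mm²); the cylinder at (9.5, 7.5) does not reach this height (z outside [4.5, 24]); Subtracting the remaining from the first: none of the subtracted shapes is present at this height, so the r=10 cylinder is unchanged — area = 312.14 mm². So its area = 312.14 mm². Layer 226 (z = 22.6): the r=10 cylinder contributes a regular 32-gon of circumradius 10 (area = (32/2)·10.000²·sin(360°/32) = 312.14 mm²); the r=6 cylinder at (9.5, 7.5) gives a regular 32-gon of circumradius 6 (constant along its height) (area = (32/2)·6.000²·sin(360°/32) = 112.37 mm²); After the difference (first − rest): starting from the r=10 cylinder (312.14 mm²), the r=6 cylinder at (9.5, 7.5) partially overlaps it — only the 26.13 mm² overlap (of its 112.37 mm²) is removed, clipping the outline — area = 286.01 mm². So its area = 286.01 mm². Layer 44 is larger (312.14 vs 286.01 mm²).

layer 44 (z = 4.4 mm)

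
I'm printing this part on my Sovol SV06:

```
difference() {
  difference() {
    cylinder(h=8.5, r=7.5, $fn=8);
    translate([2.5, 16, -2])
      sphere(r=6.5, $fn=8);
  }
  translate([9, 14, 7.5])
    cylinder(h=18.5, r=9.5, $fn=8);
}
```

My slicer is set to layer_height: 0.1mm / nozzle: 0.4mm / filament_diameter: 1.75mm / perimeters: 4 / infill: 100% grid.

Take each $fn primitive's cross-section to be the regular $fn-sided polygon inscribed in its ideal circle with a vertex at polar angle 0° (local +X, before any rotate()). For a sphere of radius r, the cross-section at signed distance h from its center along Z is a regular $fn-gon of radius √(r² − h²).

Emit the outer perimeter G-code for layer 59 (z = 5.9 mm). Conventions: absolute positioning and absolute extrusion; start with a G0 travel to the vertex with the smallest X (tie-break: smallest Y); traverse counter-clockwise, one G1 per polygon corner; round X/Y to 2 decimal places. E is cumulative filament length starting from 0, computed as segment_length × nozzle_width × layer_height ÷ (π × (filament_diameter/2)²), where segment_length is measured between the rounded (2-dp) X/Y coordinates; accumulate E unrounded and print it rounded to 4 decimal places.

G0 X-7.50 Y0.00 Z5.90
G1 X-5.30 Y-5.30 E0.0954
G1 X0.00 Y-7.50 E0.1909
G1 X5.30 Y-5.30 E0.2863
G1 X7.50 Y0.00 E0.3817
G1 X5.30 Y5.30 E0.4772
G1 X0.00 Y7.50 E0.5726
G1 X-5.30 Y5.30 E0.6680
G1 X-7.50 Y0.00 E0.7634

At z = 5.9 mm: the r=7.5 cylinder contributes a regular 8-gon of circumradius 7.5; the sphere at (2.5, 16) is absent (|z−center|=7.900 > r=6.5); Taking the first minus the rest: none of the subtracted shapes is present at this height, so the r=7.5 cylinder is unchanged — 1 connected region; the cylinder at (9, 14) is not intersected at this z (z outside [7.5, 26]); After the difference (first − rest): none of the subtracted shapes is present at this height, so the result so far is unchanged — 1 connected region. The outline is a single polygon with 8 vertices. Extrusion per mm of travel: 0.4 × 0.1 / (π × 0.875²) = 0.016630. Accumulating E over each segment gives final E = 0.7634.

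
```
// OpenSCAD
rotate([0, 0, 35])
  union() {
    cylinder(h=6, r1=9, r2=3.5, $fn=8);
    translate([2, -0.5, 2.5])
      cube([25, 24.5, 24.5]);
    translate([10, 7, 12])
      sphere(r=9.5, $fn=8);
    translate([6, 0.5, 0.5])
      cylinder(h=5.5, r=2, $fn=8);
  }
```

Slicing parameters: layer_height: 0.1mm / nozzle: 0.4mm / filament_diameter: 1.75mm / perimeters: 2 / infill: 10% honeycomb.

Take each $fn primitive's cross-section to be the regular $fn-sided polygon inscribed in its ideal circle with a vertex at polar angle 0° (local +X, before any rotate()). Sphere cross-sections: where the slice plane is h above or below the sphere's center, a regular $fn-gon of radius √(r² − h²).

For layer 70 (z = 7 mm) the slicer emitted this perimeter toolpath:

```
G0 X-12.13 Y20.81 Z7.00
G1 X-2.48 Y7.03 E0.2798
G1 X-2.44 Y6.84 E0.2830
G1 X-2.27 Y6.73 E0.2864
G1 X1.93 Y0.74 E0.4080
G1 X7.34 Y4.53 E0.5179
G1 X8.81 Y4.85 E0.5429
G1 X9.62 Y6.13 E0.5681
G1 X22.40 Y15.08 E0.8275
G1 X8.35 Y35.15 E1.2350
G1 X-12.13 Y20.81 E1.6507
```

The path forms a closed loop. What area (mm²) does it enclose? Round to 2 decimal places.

613.32 mm²

Apply the shoelace formula to the sequence of (X, Y) vertices; enclosed area = 613.32 mm².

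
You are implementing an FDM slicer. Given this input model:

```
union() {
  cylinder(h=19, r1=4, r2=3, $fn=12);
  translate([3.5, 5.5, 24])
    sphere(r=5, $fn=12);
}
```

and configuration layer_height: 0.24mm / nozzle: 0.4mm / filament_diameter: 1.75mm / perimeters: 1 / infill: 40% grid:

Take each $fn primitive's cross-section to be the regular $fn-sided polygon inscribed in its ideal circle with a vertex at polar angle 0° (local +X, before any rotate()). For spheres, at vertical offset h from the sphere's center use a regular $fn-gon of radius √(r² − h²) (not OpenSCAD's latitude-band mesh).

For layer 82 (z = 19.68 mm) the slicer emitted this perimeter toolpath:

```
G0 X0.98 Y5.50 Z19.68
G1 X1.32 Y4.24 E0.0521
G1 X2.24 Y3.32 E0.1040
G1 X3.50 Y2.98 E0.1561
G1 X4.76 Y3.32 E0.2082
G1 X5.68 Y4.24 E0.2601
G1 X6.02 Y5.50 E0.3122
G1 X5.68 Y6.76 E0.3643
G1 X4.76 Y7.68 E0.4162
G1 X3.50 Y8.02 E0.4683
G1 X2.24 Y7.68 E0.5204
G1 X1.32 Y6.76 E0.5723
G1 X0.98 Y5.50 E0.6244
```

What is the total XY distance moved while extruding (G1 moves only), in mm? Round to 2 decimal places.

Sum the Euclidean lengths of each G1 segment: total = 15.64 mm.

15.64 mm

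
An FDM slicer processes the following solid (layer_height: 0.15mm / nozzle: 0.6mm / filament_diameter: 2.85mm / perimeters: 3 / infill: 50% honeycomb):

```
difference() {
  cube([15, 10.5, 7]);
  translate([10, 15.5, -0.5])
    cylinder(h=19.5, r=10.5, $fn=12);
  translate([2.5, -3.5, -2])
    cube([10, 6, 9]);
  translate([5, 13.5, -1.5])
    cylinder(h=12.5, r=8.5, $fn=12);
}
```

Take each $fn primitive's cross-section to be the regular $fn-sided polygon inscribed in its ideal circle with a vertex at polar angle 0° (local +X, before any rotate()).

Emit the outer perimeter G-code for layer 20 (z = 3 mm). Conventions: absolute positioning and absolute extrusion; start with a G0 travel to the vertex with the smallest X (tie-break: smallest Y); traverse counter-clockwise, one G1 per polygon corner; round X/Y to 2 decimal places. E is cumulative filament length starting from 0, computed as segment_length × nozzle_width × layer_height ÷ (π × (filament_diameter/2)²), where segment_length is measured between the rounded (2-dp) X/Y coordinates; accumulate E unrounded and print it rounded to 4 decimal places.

G0 X0.00 Y0.00 Z3.00
G1 X2.50 Y0.00 E0.0353
G1 X2.50 Y2.50 E0.0705
G1 X12.50 Y2.50 E0.2116
G1 X12.50 Y0.00 E0.2469
G1 X15.00 Y0.00 E0.2822
G1 X15.00 Y6.34 E0.3716
G1 X10.00 Y5.00 E0.4446
G1 X7.50 Y5.67 E0.4811
G1 X5.00 Y5.00 E0.5177
G1 X0.75 Y6.14 E0.5797
G1 X0.00 Y6.89 E0.5947
G1 X0.00 Y0.00 E0.6919

At z = 3 mm: the 15×10.5 cube contributes its full rectangle; the r=10.5 cylinder at (10, 15.5) gives a regular 12-gon of circumradius 10.5 (constant along its height); the 10×6 cube at (2.5, -3.5) contributes its full rectangle; the r=8.5 cylinder at (5, 13.5) contributes a regular 12-gon of circumradius 8.5; Subtracting the remaining from the first: starting from the 15×10.5 cube, the r=10.5 cylinder at (10, 15.5) partially overlaps it — only the 57.69 mm² overlap (of its 330.75 mm²) is removed, clipping the outline; the 10×6 cube at (2.5, -3.5) partially overlaps it — only the 25.00 mm² overlap (of its 60.00 mm²) is removed, clipping the outline; the r=8.5 cylinder at (5, 13.5) partially overlaps it — only the 16.23 mm² overlap (of its 216.75 mm²) is removed, clipping the outline — 1 connected region. The outline is a single polygon with 12 vertices. Extrusion per mm of travel: 0.6 × 0.15 / (π × 1.425²) = 0.014108. Accumulating E over each segment gives final E = 0.6919.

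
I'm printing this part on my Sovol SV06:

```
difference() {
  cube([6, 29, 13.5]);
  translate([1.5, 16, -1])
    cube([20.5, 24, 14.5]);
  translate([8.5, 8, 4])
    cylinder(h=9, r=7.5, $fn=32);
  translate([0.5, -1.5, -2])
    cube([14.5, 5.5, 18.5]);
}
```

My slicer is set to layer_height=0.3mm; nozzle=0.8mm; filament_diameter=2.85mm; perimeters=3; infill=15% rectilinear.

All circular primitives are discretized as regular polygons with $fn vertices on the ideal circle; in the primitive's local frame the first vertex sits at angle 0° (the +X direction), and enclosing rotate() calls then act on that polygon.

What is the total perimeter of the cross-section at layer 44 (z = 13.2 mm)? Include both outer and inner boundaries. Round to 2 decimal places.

70.00 mm

At z = 13.2 mm: the cube (footprint 6×29) is included at this height (perimeter 70.00 mm); the 20.5×24 cube at (1.5, 16) contributes its full rectangle (perimeter 89.00 mm); the cylinder at (8.5, 8) is absent (z outside [4, 13]); the cube at (0.5, -1.5) is present — its section is the full 14.5×5.5 rectangle (perimeter 40.00 mm); After the difference (first − rest): starting from the 6×29 cube, the 20.5×24 cube at (1.5, 16) partially overlaps it — only the 58.50 mm² overlap (of its 492.00 mm²) is removed, clipping the outline; the 14.5×5.5 cube at (0.5, -1.5) partially overlaps it — only the 22.00 mm² overlap (of its 79.75 mm²) is removed, clipping the outline — boundary = 70.00 mm. Overall, the cross-section is a single solid region. Total boundary length (outer) = 70.00 mm.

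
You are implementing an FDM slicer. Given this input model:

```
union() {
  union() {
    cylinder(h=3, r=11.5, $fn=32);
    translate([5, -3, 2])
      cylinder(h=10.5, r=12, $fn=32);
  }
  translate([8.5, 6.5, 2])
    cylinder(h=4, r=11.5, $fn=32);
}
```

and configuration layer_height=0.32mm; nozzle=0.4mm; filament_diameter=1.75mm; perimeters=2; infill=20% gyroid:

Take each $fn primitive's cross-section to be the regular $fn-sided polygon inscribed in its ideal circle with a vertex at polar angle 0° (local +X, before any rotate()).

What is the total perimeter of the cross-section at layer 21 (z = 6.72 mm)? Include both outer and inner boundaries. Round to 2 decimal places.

At z = 6.72 mm: the cylinder does not reach this height (z outside [0, 3]); the r=12 cylinder at (5, -3) contributes a regular 32-gon of circumradius 12 (perimeter = 2·32·12.000·sin(180°/32) = 75.28 mm); Merging all regions: only the r=12 cylinder at (5, -3) is present, so the union is just that shape — boundary = 75.28 mm; the cylinder at (8.5, 6.5) is absent (z outside [2, 6]); Taking the union: only that combined region is present, so the union is just that shape — boundary = 75.28 mm. Overall, the cross-section is a single solid region. Total boundary length (outer) = 75.28 mm.

75.28 mm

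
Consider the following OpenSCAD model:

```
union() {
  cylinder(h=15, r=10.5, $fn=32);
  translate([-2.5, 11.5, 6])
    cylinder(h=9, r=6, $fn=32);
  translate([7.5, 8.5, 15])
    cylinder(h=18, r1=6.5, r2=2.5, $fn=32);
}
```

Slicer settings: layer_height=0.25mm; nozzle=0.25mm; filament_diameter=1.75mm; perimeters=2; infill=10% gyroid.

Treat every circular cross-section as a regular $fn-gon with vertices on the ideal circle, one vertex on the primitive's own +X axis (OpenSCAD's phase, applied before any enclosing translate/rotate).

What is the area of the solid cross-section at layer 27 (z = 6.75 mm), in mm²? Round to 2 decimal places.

421.63 mm²

At z = 6.75 mm: the r=10.5 cylinder gives a regular 32-gon of circumradius 10.5 (constant along its height) (area = (32/2)·10.500²·sin(360°/32) = 344.14 mm²); the cylinder at (-2.5, 11.5): section is a regular 32-gon, circumradius r=6 (area = (32/2)·6.000²·sin(360°/32) = 112.37 mm²); the cone at (7.5, 8.5) does not reach this height (z outside [15, 33]); Combining (union): the regions partially overlap — summed areas 456.51 mm² minus the doubly-counted overlap 34.88 mm² gives 421.63 mm² — area = 421.63 mm². Overall, the cross-section is a single solid region. Net area = 421.63 mm².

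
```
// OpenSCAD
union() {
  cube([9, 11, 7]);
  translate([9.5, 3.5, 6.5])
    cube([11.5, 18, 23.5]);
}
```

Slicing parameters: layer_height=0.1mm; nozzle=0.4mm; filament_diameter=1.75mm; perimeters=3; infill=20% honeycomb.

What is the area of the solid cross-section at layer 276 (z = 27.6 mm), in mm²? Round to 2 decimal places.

At z = 27.6 mm: the cube is not intersected at this z (z outside [0, 7]); the cube at (9.5, 3.5) (footprint 11.5×18) is included at this height (area 207.00 mm²); Combining (union): only the 11.5×18 cube at (9.5, 3.5) is present, so the union is just that shape — area = 207.00 mm². Overall, the cross-section is a single solid region. Net area = 207.00 mm².

207.00 mm²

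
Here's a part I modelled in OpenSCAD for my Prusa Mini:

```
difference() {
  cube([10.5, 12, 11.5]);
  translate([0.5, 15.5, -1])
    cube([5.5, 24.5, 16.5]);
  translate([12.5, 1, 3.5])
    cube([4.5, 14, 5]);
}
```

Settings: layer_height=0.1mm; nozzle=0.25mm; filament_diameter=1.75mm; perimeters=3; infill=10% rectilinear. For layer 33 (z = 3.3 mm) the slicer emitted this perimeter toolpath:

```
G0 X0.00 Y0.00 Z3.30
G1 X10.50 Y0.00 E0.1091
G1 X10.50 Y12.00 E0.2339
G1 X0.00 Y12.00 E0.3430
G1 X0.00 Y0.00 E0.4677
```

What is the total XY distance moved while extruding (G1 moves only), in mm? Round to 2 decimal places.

Sum the Euclidean lengths of each G1 segment: total = 45.00 mm.

45.00 mm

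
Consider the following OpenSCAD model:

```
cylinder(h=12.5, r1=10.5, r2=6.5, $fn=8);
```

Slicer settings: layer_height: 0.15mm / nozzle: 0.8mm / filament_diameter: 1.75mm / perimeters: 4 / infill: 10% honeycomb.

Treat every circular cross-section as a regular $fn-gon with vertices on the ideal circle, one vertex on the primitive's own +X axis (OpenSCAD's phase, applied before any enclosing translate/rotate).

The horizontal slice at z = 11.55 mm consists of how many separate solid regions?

1

At z = 11.55 mm: the cone contributes a regular 8-gon of circumradius 6.804 (interpolated between r1=10.5 and r2=6.5 at t=0.924). The result has 1 disconnected region.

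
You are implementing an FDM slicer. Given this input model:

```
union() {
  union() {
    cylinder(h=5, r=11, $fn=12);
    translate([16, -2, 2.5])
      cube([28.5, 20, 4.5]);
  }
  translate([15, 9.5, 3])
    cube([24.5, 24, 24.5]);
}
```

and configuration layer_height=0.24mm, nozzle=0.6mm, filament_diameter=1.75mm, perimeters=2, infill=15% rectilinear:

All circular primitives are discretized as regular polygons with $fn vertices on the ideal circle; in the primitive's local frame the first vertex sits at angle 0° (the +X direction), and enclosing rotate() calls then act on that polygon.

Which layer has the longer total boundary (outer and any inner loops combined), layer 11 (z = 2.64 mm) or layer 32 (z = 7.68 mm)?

layer 11 (z = 2.64 mm)

Layer 11 (z = 2.64): the cylinder: section is a regular 12-gon, circumradius r=11 (perimeter = 2·12·11.000·sin(180°/12) = 68.33 mm); the 28.5×20 cube at (16, -2) contributes its full rectangle (perimeter 97.00 mm); Merging all regions: the 2 present regions are separate (no shared area or edge), so areas and boundary lengths simply add and each stays a separate island — boundary = 165.33 mm; the cube at (15, 9.5) is absent (z outside [3, 27.5]); Combining (union): only the result so far is present, so the union is just that shape — boundary = 165.33 mm. So its perimeter = 165.33 mm. Layer 32 (z = 7.68): the cylinder does not reach this height (z outside [0, 5]); the cube at (16, -2) does not reach this height (z outside [2.5, 7]); Taking the union: nothing is present at this height; the cube at (15, 9.5) is present — its section is the full 24.5×24 rectangle (perimeter 97.00 mm); Merging all regions: only the 24.5×24 cube at (15, 9.5) is present, so the union is just that shape — boundary = 97.00 mm. So its perimeter = 97.00 mm. Layer 11 is larger (165.33 vs 97.00 mm).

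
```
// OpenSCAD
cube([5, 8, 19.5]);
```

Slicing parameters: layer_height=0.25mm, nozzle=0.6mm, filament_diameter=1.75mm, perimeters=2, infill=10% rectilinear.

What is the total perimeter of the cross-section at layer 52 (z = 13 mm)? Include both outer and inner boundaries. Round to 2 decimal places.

At z = 13 mm: the cube (footprint 5×8) is included at this height (perimeter 26.00 mm). Overall, the cross-section is a single solid region. Total boundary length (outer) = 26.00 mm.

26.00 mm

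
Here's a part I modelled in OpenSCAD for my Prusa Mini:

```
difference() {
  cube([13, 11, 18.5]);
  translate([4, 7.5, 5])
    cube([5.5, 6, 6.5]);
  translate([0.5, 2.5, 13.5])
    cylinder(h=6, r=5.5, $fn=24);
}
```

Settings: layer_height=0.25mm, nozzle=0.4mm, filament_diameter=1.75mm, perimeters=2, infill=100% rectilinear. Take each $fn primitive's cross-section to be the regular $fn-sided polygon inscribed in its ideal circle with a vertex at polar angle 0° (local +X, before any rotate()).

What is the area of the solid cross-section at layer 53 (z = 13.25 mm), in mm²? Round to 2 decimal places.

143.00 mm²

At z = 13.25 mm: the 13×11 cube contributes its full rectangle (area 143.00 mm²); the cube at (4, 7.5) does not reach this height (z outside [5, 11.5]); the cylinder at (0.5, 2.5) is not intersected at this z (z outside [13.5, 19.5]); Taking the first minus the rest: none of the subtracted shapes is present at this height, so the 13×11 cube is unchanged — area = 143.00 mm². Overall, the cross-section is a single solid region. Net area = 143.00 mm².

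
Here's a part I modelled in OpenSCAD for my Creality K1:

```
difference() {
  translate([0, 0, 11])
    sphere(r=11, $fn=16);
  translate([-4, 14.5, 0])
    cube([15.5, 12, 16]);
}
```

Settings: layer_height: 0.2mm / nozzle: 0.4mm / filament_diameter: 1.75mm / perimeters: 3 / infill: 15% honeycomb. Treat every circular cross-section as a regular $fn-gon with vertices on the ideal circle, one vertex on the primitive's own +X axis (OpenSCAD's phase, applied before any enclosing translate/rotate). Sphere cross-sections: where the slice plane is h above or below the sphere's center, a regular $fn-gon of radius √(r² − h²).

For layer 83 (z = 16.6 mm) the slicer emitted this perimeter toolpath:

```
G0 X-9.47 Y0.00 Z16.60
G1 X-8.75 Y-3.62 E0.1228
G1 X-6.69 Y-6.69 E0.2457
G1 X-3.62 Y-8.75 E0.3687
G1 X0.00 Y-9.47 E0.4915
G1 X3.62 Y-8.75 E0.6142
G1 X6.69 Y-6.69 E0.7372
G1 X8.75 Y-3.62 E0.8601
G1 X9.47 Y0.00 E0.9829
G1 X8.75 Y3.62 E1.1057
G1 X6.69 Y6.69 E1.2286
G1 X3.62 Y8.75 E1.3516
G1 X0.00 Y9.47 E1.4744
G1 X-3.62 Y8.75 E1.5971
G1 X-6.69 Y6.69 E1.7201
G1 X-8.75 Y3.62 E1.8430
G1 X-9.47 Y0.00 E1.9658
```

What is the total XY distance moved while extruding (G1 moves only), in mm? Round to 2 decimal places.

Sum the Euclidean lengths of each G1 segment: total = 59.10 mm.

59.10 mm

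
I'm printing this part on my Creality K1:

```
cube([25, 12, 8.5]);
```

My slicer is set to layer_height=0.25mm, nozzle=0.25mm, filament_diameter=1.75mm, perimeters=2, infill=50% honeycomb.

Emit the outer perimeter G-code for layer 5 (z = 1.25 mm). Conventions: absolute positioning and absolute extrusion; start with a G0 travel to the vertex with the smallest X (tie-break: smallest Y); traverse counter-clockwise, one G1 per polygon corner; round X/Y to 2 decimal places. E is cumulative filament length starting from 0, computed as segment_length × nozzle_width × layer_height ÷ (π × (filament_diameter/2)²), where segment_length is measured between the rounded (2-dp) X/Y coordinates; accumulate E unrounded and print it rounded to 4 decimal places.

G0 X0.00 Y0.00 Z1.25
G1 X25.00 Y0.00 E0.6496
G1 X25.00 Y12.00 E0.9614
G1 X0.00 Y12.00 E1.6110
G1 X0.00 Y0.00 E1.9229

At z = 1.25 mm: the cube is present — its section is the full 25×12 rectangle. The outline is a single polygon with 4 vertices. Extrusion per mm of travel: 0.25 × 0.25 / (π × 0.875²) = 0.025984. Accumulating E over each segment gives final E = 1.9229.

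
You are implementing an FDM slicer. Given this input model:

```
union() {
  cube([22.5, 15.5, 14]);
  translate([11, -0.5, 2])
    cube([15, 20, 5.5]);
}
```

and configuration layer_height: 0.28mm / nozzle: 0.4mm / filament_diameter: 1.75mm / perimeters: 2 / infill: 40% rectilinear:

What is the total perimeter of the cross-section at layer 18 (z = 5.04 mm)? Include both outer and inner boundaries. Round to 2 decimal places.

At z = 5.04 mm: the 22.5×15.5 cube contributes its full rectangle (perimeter 76.00 mm); the 15×20 cube at (11, -0.5) contributes its full rectangle (perimeter 70.00 mm); Combining (union): the regions partially overlap (shared area 178.25 mm²), so the edge portions inside another operand are dropped and the merged outline is re-measured after clipping — boundary = 92.00 mm. Overall, the cross-section is a single solid region. Total boundary length (outer) = 92.00 mm.

92.00 mm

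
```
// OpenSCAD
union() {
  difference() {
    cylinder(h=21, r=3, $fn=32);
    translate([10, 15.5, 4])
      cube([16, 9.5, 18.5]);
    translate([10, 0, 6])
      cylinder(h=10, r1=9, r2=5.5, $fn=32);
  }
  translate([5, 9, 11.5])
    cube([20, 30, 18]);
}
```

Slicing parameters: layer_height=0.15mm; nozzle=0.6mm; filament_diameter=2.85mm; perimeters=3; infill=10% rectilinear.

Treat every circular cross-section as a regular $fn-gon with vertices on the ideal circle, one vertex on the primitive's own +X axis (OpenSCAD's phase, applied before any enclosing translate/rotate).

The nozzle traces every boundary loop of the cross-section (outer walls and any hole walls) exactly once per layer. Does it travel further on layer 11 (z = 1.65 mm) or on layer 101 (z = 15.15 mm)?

Layer 11 (z = 1.65): the cylinder: section is a regular 32-gon, circumradius r=3 (perimeter = 2·32·3.000·sin(180°/32) = 18.82 mm); the cube at (10, 15.5) is not intersected at this z (z outside [4, 22.5]); the cone at (10, 0) is absent (z outside [6, 16]); After the difference (first − rest): none of the subtracted shapes is present at this height, so the r=3 cylinder is unchanged — boundary = 18.82 mm; the cube at (5, 9) is not intersected at this z (z outside [11.5, 29.5]); Merging all regions: only the result so far is present, so the union is just that shape — boundary = 18.82 mm. So its perimeter = 18.82 mm. Layer 101 (z = 15.15): the r=3 cylinder gives a regular 32-gon of circumradius 3 (constant along its height) (perimeter = 2·32·3.000·sin(180°/32) = 18.82 mm); the cube at (10, 15.5) is present — its section is the full 16×9.5 rectangle (perimeter 51.00 mm); the cone at (10, 0) contributes a regular 32-gon of circumradius 5.797 (interpolated between r1=9 and r2=5.5 at t=0.915) (perimeter = 2·32·5.797·sin(180°/32) = 36.37 mm); After the difference (first − rest): starting from the r=3 cylinder, the 16×9.5 cube at (10, 15.5) misses the remaining region (no effect); the cone at (10, 0) misses the remaining region (no effect) — boundary = 18.82 mm; the cube at (5, 9) (footprint 20×30) is included at this height (perimeter 100.00 mm); Merging all regions: the 2 present regions are separate (no shared area or edge), so areas and boundary lengths simply add and each stays a separate island — boundary = 118.82 mm. So its perimeter = 118.82 mm. Layer 101 is larger (118.82 vs 18.82 mm).

layer 101 (z = 15.15 mm)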